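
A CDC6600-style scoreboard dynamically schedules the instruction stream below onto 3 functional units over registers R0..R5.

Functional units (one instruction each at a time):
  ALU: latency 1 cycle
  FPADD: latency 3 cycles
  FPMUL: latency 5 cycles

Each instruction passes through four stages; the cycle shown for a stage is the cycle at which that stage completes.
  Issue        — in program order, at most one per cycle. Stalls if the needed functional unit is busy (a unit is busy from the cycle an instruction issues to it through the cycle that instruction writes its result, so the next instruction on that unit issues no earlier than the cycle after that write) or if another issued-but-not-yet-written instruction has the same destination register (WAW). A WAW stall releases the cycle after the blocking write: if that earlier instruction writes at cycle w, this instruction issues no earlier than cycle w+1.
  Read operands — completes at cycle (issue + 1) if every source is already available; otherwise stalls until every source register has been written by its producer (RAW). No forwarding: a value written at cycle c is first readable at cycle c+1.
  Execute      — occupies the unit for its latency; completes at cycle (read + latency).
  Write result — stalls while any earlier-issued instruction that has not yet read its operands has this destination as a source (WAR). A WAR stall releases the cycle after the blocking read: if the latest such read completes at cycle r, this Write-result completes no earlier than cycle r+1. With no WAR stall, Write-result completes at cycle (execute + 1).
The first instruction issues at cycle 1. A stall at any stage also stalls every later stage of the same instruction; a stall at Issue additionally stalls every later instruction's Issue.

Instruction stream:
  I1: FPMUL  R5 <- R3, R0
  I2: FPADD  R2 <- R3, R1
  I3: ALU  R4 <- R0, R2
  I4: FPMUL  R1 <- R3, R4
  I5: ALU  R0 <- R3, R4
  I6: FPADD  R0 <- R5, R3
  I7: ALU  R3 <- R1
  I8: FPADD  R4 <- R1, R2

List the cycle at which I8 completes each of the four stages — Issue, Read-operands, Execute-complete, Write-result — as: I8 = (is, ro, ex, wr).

I8 = (21, 22, 25, 26)

t=1  I1 dispatched to FPMUL
t=2  I1 operands ready | I2 dispatched to FPADD
t=3  I2 operands ready | I3 dispatched to ALU
t=6  I2 complete
t=7  I1 complete | R2←I2
t=8  R5←I1 | I3 operands ready
t=9  I3 complete | I4 dispatched to FPMUL
t=10  R4←I3
t=11  I4 operands ready | I5 dispatched to ALU
t=12  I5 operands ready
t=13  I5 complete
t=14  R0←I5
t=15  I6 dispatched to FPADD
t=16  I4 complete | I6 operands ready | I7 dispatched to ALU
t=17  R1←I4
t=18  I7 operands ready
t=19  I6 complete | I7 complete
t=20  R0←I6 | R3←I7
t=21  I8 dispatched to FPADD
t=22  I8 operands ready
t=25  I8 complete
t=26  R4←I8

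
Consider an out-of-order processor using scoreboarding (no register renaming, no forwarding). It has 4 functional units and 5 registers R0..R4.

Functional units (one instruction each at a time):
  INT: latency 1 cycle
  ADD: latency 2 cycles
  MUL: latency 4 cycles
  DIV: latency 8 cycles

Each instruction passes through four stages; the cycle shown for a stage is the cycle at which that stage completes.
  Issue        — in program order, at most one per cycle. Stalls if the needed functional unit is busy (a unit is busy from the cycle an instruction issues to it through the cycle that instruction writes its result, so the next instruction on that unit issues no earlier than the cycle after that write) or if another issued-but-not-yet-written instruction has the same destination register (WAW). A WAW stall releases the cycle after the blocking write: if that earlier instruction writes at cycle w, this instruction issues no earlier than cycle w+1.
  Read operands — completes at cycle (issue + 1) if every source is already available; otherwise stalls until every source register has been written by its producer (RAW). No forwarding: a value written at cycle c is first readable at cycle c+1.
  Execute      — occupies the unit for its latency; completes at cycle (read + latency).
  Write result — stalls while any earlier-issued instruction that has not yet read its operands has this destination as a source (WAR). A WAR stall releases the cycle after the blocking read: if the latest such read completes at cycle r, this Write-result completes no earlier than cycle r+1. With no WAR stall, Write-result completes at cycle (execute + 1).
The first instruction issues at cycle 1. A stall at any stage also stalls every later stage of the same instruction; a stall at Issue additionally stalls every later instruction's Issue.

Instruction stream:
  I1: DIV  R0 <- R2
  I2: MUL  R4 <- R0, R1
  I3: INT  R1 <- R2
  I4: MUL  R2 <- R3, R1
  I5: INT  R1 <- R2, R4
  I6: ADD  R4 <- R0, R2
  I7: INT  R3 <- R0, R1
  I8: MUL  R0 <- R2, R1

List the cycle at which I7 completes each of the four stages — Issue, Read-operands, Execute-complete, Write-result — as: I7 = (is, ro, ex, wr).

I7 = (28, 29, 30, 31)

c1: issue I1 (DIV)
c2: I1 read-ops, issue I2 (MUL)
c3: issue I3 (INT)
c4: I3 read-ops
c5: I3 finished on INT
c10: I1 finished on DIV
c11: I1→R0
c12: I2 read-ops
c13: I3→R1
c16: I2 finished on MUL
c17: I2→R4
c18: issue I4 (MUL)
c19: I4 read-ops, issue I5 (INT)
c20: issue I6 (ADD)
c23: I4 finished on MUL
c24: I4→R2
c25: I5 read-ops, I6 read-ops
c26: I5 finished on INT
c27: I5→R1, I6 finished on ADD
c28: I6→R4, issue I7 (INT)
c29: I7 read-ops, issue I8 (MUL)
c30: I7 finished on INT, I8 read-ops
c31: I7→R3
c34: I8 finished on MUL
c35: I8→R0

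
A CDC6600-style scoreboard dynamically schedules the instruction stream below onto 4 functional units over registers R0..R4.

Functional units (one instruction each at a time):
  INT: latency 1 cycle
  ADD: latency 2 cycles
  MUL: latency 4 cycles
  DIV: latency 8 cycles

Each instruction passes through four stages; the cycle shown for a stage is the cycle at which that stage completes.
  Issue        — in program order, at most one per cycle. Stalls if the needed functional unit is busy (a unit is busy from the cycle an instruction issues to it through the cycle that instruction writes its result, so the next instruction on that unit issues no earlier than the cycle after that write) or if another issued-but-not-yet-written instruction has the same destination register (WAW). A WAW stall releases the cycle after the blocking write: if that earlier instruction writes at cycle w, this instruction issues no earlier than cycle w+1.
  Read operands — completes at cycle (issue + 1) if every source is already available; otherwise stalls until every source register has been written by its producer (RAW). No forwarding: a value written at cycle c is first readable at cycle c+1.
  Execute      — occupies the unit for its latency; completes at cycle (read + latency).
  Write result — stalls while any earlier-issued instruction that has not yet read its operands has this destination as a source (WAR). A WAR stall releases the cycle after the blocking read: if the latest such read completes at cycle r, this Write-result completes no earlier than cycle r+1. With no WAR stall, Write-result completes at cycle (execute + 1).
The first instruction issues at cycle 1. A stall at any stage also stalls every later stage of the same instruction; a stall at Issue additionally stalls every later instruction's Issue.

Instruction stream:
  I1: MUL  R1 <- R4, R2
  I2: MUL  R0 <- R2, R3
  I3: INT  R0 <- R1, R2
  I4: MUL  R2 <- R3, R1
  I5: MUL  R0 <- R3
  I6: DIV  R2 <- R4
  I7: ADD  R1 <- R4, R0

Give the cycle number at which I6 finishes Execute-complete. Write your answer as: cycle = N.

  I1 | 1 | 2 | 6 | 7
  I2 | 8 | 9 | 13 | 14   struct: MUL busy until I1 writes@7
  I3 | 15 | 16 | 17 | 18   WAW R0: wait I2 write@14
  I4 | 16 | 17 | 21 | 22
  I5 | 23 | 24 | 28 | 29   struct: MUL busy until I4 writes@22
  I6 | 24 | 25 | 33 | 34
  I7 | 25 | 30 | 32 | 33   RAW R0: wait I5 write@29

cycle = 33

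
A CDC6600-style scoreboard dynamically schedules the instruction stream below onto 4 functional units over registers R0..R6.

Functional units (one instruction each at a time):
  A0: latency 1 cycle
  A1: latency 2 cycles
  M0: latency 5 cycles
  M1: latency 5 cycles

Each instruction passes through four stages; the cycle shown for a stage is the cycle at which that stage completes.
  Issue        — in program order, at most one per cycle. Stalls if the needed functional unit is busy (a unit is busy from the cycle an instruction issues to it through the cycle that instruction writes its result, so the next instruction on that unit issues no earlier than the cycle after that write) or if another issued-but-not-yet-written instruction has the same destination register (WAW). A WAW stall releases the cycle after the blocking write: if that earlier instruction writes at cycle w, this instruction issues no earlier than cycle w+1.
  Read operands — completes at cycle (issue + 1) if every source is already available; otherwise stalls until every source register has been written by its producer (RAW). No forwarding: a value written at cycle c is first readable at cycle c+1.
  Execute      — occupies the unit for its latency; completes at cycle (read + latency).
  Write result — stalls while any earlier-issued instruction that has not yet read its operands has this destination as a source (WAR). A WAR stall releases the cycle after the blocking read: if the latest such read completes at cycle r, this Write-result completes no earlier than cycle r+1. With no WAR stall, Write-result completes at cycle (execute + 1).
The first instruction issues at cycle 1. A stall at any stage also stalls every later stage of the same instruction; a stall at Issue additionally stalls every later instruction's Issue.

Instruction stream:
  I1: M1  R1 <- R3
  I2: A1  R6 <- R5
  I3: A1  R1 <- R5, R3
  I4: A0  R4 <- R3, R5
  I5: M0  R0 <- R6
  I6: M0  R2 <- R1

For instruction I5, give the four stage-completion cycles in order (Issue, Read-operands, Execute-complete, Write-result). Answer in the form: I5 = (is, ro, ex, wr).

I1 -> (1, 2, 7, 8)
I2 -> (2, 3, 5, 6)
I3 -> (9, 10, 12, 13)  // WAW R1: wait I1 write@8
I4 -> (10, 11, 12, 13)
I5 -> (11, 12, 17, 18)
I6 -> (19, 20, 25, 26)  // struct: M0 busy until I5 writes@18

I5 = (11, 12, 17, 18)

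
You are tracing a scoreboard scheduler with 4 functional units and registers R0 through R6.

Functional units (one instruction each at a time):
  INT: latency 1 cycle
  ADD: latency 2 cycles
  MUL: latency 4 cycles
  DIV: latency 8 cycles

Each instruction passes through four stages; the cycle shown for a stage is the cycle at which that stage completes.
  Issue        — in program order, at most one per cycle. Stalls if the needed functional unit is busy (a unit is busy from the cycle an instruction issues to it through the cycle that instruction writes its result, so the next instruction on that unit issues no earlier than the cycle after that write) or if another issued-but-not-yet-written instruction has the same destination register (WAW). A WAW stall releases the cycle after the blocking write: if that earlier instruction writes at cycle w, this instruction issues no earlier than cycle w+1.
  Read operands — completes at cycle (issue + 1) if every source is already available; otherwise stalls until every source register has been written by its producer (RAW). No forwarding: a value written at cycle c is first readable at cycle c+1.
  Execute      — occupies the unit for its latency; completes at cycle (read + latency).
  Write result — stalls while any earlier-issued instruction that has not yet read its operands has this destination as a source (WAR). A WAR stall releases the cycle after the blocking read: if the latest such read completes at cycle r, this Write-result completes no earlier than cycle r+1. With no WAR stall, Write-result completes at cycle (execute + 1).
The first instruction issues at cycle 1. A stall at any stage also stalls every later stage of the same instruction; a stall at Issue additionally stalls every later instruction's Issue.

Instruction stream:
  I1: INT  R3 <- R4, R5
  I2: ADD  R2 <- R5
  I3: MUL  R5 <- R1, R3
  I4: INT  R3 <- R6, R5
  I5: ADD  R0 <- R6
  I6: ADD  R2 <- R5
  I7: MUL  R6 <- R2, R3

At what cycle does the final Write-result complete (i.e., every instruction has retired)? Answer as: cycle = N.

I1: IS=1 RO=2 EX=3 WR=4
I2: IS=2 RO=3 EX=5 WR=6
I3: IS=3 RO=5 EX=9 WR=10  [RAW R3: wait I1 write@4]
I4: IS=5 RO=11 EX=12 WR=13  [struct: INT busy until I1 writes@4; RAW R5: wait I3 write@10]
I5: IS=7 RO=8 EX=10 WR=11  [struct: ADD busy until I2 writes@6]
I6: IS=12 RO=13 EX=15 WR=16  [struct: ADD busy until I5 writes@11]
I7: IS=13 RO=17 EX=21 WR=22  [RAW R2: wait I6 write@16]

cycle = 22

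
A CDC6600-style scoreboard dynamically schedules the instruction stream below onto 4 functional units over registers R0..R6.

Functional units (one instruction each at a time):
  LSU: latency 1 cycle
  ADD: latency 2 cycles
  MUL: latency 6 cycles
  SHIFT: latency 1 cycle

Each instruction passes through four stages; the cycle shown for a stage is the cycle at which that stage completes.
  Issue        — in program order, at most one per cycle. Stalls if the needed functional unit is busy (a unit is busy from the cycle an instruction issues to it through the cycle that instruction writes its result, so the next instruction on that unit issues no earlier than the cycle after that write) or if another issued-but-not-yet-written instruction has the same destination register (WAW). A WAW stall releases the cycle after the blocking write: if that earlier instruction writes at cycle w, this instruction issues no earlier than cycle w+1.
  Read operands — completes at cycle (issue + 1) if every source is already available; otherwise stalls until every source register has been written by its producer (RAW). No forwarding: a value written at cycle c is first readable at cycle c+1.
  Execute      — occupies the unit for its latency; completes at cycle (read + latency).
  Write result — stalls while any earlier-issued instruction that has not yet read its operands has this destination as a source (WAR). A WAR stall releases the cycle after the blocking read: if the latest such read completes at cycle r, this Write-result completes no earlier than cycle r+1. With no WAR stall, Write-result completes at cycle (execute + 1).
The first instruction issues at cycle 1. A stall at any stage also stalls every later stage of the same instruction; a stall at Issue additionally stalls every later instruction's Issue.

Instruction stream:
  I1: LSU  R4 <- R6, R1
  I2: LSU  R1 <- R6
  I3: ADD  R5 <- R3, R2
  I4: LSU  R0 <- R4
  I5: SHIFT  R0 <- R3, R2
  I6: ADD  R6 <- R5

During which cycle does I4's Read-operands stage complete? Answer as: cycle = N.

cycle = 10

I1 -> (1, 2, 3, 4)
I2 -> (5, 6, 7, 8)  // struct: LSU busy until I1 writes@4
I3 -> (6, 7, 9, 10)
I4 -> (9, 10, 11, 12)  // struct: LSU busy until I2 writes@8
I5 -> (13, 14, 15, 16)  // WAW R0: wait I4 write@12
I6 -> (14, 15, 17, 18)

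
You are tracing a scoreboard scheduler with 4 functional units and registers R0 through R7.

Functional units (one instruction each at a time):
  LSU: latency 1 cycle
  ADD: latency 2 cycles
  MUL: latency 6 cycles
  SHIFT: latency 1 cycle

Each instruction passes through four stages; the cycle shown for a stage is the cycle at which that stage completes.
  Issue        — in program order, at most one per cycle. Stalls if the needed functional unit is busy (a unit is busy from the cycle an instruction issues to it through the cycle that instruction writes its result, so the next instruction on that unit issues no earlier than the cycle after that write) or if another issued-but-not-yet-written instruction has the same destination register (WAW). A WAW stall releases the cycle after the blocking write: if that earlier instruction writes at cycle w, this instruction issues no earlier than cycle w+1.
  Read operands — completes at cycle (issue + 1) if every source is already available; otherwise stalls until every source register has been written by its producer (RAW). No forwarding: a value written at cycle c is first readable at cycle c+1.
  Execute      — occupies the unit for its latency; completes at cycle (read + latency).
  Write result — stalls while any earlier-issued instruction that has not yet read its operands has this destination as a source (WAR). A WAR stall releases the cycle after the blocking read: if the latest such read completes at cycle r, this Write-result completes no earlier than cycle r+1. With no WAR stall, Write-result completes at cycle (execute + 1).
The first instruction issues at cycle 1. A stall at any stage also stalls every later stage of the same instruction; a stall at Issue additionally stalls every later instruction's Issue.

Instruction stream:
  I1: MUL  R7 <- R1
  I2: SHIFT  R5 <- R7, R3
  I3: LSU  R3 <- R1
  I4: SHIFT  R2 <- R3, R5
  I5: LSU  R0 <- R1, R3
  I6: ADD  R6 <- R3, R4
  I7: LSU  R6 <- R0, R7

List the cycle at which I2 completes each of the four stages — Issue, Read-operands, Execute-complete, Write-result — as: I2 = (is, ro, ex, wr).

t=1  issue I1 (MUL)
t=2  I1 read-ops · issue I2 (SHIFT)
t=3  issue I3 (LSU)
t=4  I3 read-ops
t=5  I3 finished on LSU
t=8  I1 finished on MUL
t=9  I1→R7
t=10  I2 read-ops
t=11  I2 finished on SHIFT · I3→R3
t=12  I2→R5
t=13  issue I4 (SHIFT)
t=14  I4 read-ops · issue I5 (LSU)
t=15  I4 finished on SHIFT · I5 read-ops · issue I6 (ADD)
t=16  I4→R2 · I5 finished on LSU · I6 read-ops
t=17  I5→R0
t=18  I6 finished on ADD
t=19  I6→R6
t=20  issue I7 (LSU)
t=21  I7 read-ops
t=22  I7 finished on LSU
t=23  I7→R6

I2 = (2, 10, 11, 12)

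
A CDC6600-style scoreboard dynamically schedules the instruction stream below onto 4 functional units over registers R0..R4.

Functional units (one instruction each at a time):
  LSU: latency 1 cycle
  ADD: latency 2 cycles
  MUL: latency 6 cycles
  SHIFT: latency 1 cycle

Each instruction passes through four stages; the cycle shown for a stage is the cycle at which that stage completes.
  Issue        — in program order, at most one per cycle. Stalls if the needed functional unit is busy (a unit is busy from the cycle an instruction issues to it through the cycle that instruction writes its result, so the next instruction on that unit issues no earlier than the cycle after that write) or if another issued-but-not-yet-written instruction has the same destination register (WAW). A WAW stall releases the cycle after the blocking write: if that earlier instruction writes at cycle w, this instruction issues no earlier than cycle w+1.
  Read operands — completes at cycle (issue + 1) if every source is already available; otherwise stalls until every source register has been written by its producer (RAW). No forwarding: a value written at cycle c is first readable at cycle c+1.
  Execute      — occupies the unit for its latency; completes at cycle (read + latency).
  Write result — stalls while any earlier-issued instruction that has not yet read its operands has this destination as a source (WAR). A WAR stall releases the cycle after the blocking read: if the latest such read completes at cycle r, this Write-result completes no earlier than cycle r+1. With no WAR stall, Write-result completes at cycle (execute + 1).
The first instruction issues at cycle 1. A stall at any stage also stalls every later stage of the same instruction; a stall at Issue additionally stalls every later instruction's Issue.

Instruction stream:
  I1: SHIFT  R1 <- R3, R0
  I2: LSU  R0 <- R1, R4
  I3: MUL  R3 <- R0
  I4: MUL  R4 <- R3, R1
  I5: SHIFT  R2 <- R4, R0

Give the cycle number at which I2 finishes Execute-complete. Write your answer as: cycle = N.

cycle = 6

c1: I1 dispatched to SHIFT
c2: I1 operands ready, I2 dispatched to LSU
c3: I1 complete, I3 dispatched to MUL
c4: R1←I1
c5: I2 operands ready
c6: I2 complete
c7: R0←I2
c8: I3 operands ready
c14: I3 complete
c15: R3←I3
c16: I4 dispatched to MUL
c17: I4 operands ready, I5 dispatched to SHIFT
c23: I4 complete
c24: R4←I4
c25: I5 operands ready
c26: I5 complete
c27: R2←I5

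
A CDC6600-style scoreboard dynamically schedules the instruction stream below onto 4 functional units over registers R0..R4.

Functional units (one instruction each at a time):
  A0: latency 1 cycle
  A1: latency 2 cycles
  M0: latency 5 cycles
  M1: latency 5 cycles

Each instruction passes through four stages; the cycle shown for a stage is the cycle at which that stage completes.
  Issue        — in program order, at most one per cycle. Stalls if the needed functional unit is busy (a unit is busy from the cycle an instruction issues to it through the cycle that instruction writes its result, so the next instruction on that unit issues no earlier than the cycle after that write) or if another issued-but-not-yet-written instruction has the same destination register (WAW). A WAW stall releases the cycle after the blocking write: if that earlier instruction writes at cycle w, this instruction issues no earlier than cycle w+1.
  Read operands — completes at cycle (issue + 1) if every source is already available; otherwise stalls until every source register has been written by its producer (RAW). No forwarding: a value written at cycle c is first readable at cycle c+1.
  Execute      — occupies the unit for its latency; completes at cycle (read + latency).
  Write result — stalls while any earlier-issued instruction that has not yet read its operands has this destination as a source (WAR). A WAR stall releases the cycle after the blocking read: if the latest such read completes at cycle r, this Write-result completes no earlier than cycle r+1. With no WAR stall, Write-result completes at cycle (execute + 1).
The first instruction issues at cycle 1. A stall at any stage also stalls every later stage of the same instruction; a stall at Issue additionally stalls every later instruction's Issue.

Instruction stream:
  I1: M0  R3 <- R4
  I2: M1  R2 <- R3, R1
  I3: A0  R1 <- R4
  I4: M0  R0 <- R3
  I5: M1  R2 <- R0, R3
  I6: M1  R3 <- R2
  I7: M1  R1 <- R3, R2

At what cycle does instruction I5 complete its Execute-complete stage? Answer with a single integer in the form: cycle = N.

c1: I1 dispatched to M0
c2: I1 operands ready, I2 dispatched to M1
c3: I3 dispatched to A0
c4: I3 operands ready
c5: I3 complete
c7: I1 complete
c8: R3←I1
c9: I2 operands ready, I4 dispatched to M0
c10: R1←I3, I4 operands ready
c14: I2 complete
c15: R2←I2, I4 complete
c16: R0←I4, I5 dispatched to M1
c17: I5 operands ready
c22: I5 complete
c23: R2←I5
c24: I6 dispatched to M1
c25: I6 operands ready
c30: I6 complete
c31: R3←I6
c32: I7 dispatched to M1
c33: I7 operands ready
c38: I7 complete
c39: R1←I7

cycle = 22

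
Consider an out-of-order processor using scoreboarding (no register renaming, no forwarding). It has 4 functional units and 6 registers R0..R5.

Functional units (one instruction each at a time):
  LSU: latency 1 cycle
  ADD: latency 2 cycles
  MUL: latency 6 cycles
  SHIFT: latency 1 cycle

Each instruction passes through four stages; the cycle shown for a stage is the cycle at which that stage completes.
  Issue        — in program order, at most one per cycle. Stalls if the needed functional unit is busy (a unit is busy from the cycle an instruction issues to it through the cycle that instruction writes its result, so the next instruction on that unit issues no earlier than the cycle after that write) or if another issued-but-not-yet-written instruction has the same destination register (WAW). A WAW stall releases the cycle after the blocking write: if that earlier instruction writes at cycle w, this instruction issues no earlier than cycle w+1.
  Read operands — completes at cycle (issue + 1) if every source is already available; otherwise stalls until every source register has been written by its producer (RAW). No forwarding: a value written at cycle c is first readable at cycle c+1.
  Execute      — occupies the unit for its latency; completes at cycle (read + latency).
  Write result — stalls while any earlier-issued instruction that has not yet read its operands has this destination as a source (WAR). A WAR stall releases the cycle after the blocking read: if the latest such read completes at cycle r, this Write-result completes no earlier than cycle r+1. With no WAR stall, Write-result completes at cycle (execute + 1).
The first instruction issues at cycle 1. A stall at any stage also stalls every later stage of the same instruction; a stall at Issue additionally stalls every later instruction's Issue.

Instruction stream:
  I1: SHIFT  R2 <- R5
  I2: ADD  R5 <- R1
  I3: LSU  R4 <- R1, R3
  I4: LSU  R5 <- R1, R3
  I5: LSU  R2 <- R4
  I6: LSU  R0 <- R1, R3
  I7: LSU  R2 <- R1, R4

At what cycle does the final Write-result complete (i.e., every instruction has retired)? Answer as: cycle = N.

cycle = 22

t=1  I1 dispatched to SHIFT
t=2  I1 operands ready · I2 dispatched to ADD
t=3  I1 complete · I2 operands ready · I3 dispatched to LSU
t=4  R2←I1 · I3 operands ready
t=5  I2 complete · I3 complete
t=6  R5←I2 · R4←I3
t=7  I4 dispatched to LSU
t=8  I4 operands ready
t=9  I4 complete
t=10  R5←I4
t=11  I5 dispatched to LSU
t=12  I5 operands ready
t=13  I5 complete
t=14  R2←I5
t=15  I6 dispatched to LSU
t=16  I6 operands ready
t=17  I6 complete
t=18  R0←I6
t=19  I7 dispatched to LSU
t=20  I7 operands ready
t=21  I7 complete
t=22  R2←I7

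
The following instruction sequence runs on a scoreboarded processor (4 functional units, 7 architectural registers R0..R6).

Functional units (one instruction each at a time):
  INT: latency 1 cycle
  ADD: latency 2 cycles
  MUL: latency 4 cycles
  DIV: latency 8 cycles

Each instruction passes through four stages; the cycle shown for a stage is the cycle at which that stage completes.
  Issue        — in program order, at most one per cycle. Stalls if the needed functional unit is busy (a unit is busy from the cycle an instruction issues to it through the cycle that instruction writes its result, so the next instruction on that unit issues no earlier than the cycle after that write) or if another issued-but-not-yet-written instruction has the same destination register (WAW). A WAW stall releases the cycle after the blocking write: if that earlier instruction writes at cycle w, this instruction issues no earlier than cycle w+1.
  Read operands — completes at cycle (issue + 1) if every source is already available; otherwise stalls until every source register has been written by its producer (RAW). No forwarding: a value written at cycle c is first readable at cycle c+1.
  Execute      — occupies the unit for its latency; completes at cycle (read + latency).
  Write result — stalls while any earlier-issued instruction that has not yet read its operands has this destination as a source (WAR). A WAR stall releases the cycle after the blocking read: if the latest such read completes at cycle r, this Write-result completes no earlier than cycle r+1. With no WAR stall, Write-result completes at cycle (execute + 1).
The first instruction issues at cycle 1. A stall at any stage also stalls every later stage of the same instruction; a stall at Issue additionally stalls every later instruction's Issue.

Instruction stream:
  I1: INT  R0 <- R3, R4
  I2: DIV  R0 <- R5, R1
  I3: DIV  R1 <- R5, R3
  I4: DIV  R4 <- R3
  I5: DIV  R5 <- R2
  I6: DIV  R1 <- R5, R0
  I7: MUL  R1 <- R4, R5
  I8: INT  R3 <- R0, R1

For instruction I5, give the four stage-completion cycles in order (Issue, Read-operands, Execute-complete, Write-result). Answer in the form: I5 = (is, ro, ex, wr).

c1: I1 issues→INT
c2: I1 reads
c3: I1 exec-done
c4: I1 writes R0
c5: I2 issues→DIV
c6: I2 reads
c14: I2 exec-done
c15: I2 writes R0
c16: I3 issues→DIV
c17: I3 reads
c25: I3 exec-done
c26: I3 writes R1
c27: I4 issues→DIV
c28: I4 reads
c36: I4 exec-done
c37: I4 writes R4
c38: I5 issues→DIV
c39: I5 reads
c47: I5 exec-done
c48: I5 writes R5
c49: I6 issues→DIV
c50: I6 reads
c58: I6 exec-done
c59: I6 writes R1
c60: I7 issues→MUL
c61: I7 reads | I8 issues→INT
c65: I7 exec-done
c66: I7 writes R1
c67: I8 reads
c68: I8 exec-done
c69: I8 writes R3

I5 = (38, 39, 47, 48)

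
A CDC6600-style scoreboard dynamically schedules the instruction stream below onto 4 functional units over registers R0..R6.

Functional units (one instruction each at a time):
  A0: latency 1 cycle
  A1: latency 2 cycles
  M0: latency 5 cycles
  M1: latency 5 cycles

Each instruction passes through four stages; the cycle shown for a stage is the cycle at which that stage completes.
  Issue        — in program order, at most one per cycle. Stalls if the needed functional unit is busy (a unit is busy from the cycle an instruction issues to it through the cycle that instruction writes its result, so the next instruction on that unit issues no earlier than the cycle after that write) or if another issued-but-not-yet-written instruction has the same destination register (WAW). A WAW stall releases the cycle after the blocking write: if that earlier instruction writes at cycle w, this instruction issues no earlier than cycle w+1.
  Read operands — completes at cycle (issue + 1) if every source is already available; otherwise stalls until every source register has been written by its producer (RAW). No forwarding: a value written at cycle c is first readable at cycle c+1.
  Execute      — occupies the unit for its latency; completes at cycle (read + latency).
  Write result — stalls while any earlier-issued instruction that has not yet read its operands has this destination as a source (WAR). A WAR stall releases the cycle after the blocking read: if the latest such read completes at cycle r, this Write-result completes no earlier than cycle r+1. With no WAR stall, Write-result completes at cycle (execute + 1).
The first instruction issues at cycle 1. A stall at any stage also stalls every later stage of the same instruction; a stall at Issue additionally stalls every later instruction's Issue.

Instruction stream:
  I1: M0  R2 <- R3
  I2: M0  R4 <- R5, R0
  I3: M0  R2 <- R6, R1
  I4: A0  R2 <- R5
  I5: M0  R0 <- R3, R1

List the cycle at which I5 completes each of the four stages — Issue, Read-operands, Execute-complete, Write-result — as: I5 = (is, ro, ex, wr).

[I1] 1/2/7/8
[I2] 9/10/15/16  (struct: M0 busy until I1 writes@8)
[I3] 17/18/23/24  (struct: M0 busy until I2 writes@16)
[I4] 25/26/27/28  (WAW R2: wait I3 write@24)
[I5] 26/27/32/33

I5 = (26, 27, 32, 33)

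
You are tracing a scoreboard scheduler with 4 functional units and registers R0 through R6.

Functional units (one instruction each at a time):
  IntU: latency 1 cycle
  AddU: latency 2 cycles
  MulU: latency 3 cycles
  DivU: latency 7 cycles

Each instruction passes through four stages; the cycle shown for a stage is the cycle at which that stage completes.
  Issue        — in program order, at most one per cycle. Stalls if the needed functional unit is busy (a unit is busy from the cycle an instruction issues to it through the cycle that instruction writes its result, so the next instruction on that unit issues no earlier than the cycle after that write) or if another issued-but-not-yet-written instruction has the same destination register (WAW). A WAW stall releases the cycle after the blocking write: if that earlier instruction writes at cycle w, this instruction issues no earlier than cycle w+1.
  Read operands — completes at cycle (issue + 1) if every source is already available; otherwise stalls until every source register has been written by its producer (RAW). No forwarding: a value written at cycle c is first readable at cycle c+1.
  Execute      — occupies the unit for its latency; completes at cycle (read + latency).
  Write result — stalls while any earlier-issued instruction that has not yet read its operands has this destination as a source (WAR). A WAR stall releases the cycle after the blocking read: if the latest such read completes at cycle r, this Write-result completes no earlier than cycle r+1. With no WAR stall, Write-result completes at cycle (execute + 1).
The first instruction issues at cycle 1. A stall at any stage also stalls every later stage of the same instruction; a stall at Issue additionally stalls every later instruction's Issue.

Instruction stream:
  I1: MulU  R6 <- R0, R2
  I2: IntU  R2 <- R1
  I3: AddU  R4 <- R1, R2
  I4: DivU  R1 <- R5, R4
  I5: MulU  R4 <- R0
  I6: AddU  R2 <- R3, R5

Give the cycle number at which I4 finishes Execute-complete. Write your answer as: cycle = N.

[1] issue I1 (MulU)
[2] I1 read-ops · issue I2 (IntU)
[3] I2 read-ops · issue I3 (AddU)
[4] I2 finished on IntU · issue I4 (DivU)
[5] I1 finished on MulU · I2→R2
[6] I1→R6 · I3 read-ops
[8] I3 finished on AddU
[9] I3→R4
[10] I4 read-ops · issue I5 (MulU)
[11] I5 read-ops · issue I6 (AddU)
[12] I6 read-ops
[14] I5 finished on MulU · I6 finished on AddU
[15] I5→R4 · I6→R2
[17] I4 finished on DivU
[18] I4→R1

cycle = 17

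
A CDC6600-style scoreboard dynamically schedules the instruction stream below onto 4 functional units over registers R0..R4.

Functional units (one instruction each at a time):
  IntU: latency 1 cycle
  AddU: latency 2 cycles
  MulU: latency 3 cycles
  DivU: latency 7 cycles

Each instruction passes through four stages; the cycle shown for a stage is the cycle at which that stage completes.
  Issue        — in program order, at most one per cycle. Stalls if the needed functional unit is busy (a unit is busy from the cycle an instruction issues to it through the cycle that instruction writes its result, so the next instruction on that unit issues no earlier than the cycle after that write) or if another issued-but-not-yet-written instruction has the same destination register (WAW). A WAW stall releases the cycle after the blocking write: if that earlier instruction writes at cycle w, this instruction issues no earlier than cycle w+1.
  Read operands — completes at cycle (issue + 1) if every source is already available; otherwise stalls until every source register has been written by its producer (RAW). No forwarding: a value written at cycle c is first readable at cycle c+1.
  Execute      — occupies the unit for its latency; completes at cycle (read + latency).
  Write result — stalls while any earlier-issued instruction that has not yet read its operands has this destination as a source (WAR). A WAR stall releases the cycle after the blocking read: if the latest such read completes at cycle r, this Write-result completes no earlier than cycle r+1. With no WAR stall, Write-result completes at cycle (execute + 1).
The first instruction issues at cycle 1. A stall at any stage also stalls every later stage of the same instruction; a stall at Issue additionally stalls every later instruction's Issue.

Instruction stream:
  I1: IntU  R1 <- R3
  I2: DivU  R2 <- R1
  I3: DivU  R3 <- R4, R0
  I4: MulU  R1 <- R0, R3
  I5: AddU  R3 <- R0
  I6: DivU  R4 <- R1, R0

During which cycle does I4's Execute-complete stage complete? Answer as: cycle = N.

t=1  I1 issues→IntU
t=2  I1 reads | I2 issues→DivU
t=3  I1 exec-done
t=4  I1 writes R1
t=5  I2 reads
t=12  I2 exec-done
t=13  I2 writes R2
t=14  I3 issues→DivU
t=15  I3 reads | I4 issues→MulU
t=22  I3 exec-done
t=23  I3 writes R3
t=24  I4 reads | I5 issues→AddU
t=25  I5 reads | I6 issues→DivU
t=27  I4 exec-done | I5 exec-done
t=28  I4 writes R1 | I5 writes R3
t=29  I6 reads
t=36  I6 exec-done
t=37  I6 writes R4

cycle = 27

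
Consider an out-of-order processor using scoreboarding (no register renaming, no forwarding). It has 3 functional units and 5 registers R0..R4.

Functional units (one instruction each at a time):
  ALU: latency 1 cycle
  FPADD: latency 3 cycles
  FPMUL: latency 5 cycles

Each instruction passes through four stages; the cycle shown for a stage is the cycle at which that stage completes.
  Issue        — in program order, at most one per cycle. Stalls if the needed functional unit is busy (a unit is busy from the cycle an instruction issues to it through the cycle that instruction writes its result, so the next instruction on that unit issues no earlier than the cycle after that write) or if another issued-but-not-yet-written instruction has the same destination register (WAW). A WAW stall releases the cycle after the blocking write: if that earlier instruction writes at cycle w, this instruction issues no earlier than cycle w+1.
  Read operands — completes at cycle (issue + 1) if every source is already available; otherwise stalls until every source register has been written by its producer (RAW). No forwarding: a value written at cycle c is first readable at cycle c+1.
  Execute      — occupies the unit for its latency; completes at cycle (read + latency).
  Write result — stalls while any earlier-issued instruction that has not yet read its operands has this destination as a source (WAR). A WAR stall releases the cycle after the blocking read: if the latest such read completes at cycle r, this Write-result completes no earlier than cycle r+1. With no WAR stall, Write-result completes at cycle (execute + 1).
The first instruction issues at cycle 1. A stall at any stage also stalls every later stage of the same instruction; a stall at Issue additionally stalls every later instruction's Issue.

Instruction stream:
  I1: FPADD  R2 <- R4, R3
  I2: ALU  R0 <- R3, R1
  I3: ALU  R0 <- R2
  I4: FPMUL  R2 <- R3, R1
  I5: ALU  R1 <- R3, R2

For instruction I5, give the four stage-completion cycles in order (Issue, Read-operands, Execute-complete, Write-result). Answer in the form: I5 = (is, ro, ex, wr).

I5 = (10, 15, 16, 17)

I1 -> (1, 2, 5, 6)
I2 -> (2, 3, 4, 5)
I3 -> (6, 7, 8, 9)  // struct: ALU busy until I2 writes@5
I4 -> (7, 8, 13, 14)
I5 -> (10, 15, 16, 17)  // struct: ALU busy until I3 writes@9, RAW R2: wait I4 write@14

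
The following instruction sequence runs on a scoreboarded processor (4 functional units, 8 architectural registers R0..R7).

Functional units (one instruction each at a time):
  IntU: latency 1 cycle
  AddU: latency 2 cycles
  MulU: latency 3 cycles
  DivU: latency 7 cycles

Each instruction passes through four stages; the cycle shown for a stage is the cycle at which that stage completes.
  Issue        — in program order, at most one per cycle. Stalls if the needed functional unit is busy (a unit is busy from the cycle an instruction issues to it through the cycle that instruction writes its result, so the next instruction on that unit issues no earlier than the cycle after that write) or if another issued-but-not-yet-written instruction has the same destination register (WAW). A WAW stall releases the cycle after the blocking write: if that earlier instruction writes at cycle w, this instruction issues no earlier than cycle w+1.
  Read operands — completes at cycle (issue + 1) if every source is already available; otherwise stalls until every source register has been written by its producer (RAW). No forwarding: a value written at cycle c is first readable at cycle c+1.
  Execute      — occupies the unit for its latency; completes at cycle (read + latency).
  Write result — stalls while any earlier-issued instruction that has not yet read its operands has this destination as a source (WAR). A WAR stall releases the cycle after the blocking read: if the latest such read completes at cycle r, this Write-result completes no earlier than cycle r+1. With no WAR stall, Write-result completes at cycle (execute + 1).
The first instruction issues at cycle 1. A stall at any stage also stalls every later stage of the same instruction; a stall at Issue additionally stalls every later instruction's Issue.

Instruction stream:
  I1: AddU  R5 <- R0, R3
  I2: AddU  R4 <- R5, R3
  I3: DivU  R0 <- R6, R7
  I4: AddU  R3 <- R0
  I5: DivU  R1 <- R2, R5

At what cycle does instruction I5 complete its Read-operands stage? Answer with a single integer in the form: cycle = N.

cycle = 18

[I1] 1/2/4/5
[I2] 6/7/9/10  (struct: AddU busy until I1 writes@5)
[I3] 7/8/15/16
[I4] 11/17/19/20  (struct: AddU busy until I2 writes@10; RAW R0: wait I3 write@16)
[I5] 17/18/25/26  (struct: DivU busy until I3 writes@16)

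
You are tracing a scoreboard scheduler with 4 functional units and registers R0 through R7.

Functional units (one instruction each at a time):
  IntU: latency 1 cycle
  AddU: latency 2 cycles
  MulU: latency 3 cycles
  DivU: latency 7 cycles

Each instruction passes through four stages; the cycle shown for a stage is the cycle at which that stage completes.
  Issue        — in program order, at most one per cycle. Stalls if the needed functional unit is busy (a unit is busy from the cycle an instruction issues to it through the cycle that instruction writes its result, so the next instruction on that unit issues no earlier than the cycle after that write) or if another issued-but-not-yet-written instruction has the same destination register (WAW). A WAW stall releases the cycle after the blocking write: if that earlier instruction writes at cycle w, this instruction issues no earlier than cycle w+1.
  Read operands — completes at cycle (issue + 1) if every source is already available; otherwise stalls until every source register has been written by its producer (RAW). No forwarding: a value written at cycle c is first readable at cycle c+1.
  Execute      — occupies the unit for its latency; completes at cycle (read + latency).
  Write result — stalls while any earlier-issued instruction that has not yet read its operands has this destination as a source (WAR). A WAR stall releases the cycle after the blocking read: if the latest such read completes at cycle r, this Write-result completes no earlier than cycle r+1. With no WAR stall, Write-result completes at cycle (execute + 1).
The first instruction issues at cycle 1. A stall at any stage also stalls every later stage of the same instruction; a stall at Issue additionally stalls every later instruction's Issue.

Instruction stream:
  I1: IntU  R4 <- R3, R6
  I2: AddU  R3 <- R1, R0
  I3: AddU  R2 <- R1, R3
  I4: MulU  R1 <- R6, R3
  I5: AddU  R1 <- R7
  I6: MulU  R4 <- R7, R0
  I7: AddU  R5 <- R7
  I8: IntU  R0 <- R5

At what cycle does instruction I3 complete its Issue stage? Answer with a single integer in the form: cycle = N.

1) issue 1, read 2, done 3, write 4
2) issue 2, read 3, done 5, write 6
3) issue 7, read 8, done 10, write 11  <struct: AddU busy until I2 writes@6>
4) issue 8, read 9, done 12, write 13
5) issue 14, read 15, done 17, write 18  <WAW R1: wait I4 write@13>
6) issue 15, read 16, done 19, write 20
7) issue 19, read 20, done 22, write 23  <struct: AddU busy until I5 writes@18>
8) issue 20, read 24, done 25, write 26  <RAW R5: wait I7 write@23>

cycle = 7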